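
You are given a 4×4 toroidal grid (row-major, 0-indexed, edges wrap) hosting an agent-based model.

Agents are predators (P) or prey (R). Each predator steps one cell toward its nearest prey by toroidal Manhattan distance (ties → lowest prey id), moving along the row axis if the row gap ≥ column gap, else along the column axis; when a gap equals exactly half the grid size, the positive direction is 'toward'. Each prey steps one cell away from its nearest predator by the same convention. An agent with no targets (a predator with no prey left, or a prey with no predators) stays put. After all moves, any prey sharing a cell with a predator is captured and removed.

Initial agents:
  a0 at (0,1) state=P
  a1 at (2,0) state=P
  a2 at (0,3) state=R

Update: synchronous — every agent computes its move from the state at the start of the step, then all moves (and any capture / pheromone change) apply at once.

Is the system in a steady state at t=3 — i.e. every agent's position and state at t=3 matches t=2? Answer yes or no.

t=1: a0@(0,2):P a1@(3,0):P
t=2: (unchanged — steady state)

yes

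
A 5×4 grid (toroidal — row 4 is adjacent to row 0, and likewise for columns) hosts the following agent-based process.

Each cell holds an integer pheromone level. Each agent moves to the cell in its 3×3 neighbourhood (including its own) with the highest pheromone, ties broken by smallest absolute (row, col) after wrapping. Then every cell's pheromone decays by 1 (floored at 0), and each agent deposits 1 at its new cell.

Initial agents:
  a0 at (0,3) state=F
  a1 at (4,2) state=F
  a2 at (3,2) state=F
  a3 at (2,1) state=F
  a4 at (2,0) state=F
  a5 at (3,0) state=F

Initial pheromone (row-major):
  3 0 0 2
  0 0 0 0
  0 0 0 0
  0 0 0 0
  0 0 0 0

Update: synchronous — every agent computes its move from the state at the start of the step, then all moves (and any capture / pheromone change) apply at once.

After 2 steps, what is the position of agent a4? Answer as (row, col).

t=1: a0@(0,0) a1@(0,3) a2@(2,1) a3@(1,0) a4@(1,0) a5@(2,0) | pheromone: 3 0 0 2 / 2 0 0 0 / 1 1 0 0 / 0 0 0 0 / 0 0 0 0
t=2: a0@(0,0) a1@(0,0) a2@(1,0) a3@(0,0) a4@(0,0) a5@(1,0) | pheromone: 6 0 0 1 / 3 0 0 0 / 0 0 0 0 / 0 0 0 0 / 0 0 0 0

(0, 0)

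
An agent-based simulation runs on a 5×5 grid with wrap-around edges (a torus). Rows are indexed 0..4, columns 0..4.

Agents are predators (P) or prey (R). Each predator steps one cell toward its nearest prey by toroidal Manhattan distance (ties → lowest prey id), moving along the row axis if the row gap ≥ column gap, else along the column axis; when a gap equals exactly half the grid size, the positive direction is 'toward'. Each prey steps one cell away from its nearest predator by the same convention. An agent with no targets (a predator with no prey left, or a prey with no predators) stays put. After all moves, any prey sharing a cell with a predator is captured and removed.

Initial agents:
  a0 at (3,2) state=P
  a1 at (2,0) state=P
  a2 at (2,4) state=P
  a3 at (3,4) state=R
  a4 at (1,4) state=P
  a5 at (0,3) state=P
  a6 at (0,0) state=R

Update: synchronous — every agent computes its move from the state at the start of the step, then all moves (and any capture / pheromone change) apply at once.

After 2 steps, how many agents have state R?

t=1: a0@(3,3):P a1@(3,0):P a2@(3,4):P a3@(4,4):R a4@(2,4):P a5@(0,4):P a6@(4,0):R
t=2: a0@(4,3):P a1@(4,0):P a2@(4,4):P a3@(0,4):R a4@(3,4):P a5@(4,4):P a6@(0,0):R

2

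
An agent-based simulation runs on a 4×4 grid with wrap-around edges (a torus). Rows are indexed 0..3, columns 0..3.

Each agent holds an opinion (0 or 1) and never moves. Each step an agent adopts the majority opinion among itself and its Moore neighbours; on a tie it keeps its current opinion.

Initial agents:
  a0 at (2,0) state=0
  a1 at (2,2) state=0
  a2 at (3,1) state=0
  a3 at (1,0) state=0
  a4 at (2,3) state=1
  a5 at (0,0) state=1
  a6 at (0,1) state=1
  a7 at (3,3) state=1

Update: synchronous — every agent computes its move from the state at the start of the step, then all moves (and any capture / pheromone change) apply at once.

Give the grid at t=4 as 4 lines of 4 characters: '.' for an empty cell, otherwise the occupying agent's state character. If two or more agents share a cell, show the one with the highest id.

11..
1...
0.00
.0.0

t=1: a0@(2,0):0 a1@(2,2):0 a2@(3,1):0 a3@(1,0):1 a4@(2,3):0 a5@(0,0):1 a6@(0,1):1 a7@(3,3):1
t=2: a0@(2,0):0 a1@(2,2):0 a2@(3,1):0 a3@(1,0):1 a4@(2,3):0 a5@(0,0):1 a6@(0,1):1 a7@(3,3):0
t=3: (unchanged — steady state)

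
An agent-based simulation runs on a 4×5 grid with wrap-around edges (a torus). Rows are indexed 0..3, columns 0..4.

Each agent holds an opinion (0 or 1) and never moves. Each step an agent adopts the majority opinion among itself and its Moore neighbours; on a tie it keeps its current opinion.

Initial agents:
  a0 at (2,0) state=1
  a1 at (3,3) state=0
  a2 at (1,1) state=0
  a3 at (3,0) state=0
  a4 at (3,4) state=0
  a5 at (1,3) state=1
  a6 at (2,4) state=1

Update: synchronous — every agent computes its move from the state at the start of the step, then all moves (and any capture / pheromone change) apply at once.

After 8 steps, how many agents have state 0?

6

t=1: a0@(2,0):0 a1@(3,3):0 a2@(1,1):0 a3@(3,0):0 a4@(3,4):0 a5@(1,3):1 a6@(2,4):1
t=2: a0@(2,0):0 a1@(3,3):0 a2@(1,1):0 a3@(3,0):0 a4@(3,4):0 a5@(1,3):1 a6@(2,4):0
t=3: (unchanged — steady state)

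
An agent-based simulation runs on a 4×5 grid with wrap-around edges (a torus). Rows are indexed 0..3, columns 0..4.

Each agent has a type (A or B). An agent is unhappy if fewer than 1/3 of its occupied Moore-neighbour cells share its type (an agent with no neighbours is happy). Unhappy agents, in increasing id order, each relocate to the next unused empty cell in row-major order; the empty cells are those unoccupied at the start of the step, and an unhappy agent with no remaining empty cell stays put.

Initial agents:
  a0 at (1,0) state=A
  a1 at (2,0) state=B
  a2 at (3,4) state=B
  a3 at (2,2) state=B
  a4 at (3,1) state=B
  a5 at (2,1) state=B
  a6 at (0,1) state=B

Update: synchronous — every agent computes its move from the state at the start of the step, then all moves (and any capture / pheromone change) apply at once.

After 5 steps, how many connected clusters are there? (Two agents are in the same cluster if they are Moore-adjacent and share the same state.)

2

t=1: a0@(0,0):A a1@(2,0):B a2@(3,4):B a3@(2,2):B a4@(3,1):B a5@(2,1):B a6@(0,1):B
t=2: a0@(0,2):A a1@(2,0):B a2@(3,4):B a3@(2,2):B a4@(3,1):B a5@(2,1):B a6@(0,1):B
t=3: a0@(0,0):A a1@(2,0):B a2@(3,4):B a3@(2,2):B a4@(3,1):B a5@(2,1):B a6@(0,1):B
t=4: a0@(0,2):A a1@(2,0):B a2@(3,4):B a3@(2,2):B a4@(3,1):B a5@(2,1):B a6@(0,1):B
t=5: a0@(0,0):A a1@(2,0):B a2@(3,4):B a3@(2,2):B a4@(3,1):B a5@(2,1):B a6@(0,1):B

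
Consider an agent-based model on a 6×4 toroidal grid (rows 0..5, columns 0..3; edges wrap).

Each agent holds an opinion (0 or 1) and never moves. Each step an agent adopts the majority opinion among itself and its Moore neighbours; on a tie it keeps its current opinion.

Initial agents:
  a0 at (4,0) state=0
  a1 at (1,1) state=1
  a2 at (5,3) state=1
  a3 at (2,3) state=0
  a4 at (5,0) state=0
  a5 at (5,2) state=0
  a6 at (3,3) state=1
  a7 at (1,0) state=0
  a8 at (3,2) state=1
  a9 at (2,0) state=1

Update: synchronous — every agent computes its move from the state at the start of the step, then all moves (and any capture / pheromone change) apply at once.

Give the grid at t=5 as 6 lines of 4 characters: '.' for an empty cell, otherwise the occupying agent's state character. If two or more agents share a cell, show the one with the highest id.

....
11..
1..1
..11
0...
0.00

t=1: a0@(4,0):0 a1@(1,1):1 a2@(5,3):0 a3@(2,3):1 a4@(5,0):0 a5@(5,2):0 a6@(3,3):1 a7@(1,0):0 a8@(3,2):1 a9@(2,0):1
t=2: a0@(4,0):0 a1@(1,1):1 a2@(5,3):0 a3@(2,3):1 a4@(5,0):0 a5@(5,2):0 a6@(3,3):1 a7@(1,0):1 a8@(3,2):1 a9@(2,0):1
t=3: (unchanged — steady state)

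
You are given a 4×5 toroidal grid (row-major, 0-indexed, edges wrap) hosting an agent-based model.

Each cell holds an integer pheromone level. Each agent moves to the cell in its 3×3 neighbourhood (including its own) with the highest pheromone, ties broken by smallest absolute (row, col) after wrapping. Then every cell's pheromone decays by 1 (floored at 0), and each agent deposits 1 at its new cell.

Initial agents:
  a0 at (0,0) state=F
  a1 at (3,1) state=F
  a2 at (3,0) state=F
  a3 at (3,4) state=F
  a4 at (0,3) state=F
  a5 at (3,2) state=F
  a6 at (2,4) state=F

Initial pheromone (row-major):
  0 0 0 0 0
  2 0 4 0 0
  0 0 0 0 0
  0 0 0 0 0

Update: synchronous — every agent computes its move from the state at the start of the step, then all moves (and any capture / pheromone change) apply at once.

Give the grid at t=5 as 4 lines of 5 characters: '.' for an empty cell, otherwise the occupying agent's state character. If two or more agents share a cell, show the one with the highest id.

t=1: a0@(1,0) a1@(0,0) a2@(0,0) a3@(0,0) a4@(1,2) a5@(0,1) a6@(1,0) | pheromone: 3 1 0 0 0 / 3 0 4 0 0 / 0 0 0 0 0 / 0 0 0 0 0
t=2: a0@(0,0) a1@(0,0) a2@(0,0) a3@(0,0) a4@(1,2) a5@(1,2) a6@(0,0) | pheromone: 7 0 0 0 0 / 2 0 5 0 0 / 0 0 0 0 0 / 0 0 0 0 0
t=3: a0@(0,0) a1@(0,0) a2@(0,0) a3@(0,0) a4@(1,2) a5@(1,2) a6@(0,0) | pheromone: 11 0 0 0 0 / 1 0 6 0 0 / 0 0 0 0 0 / 0 0 0 0 0
t=4: a0@(0,0) a1@(0,0) a2@(0,0) a3@(0,0) a4@(1,2) a5@(1,2) a6@(0,0) | pheromone: 15 0 0 0 0 / 0 0 7 0 0 / 0 0 0 0 0 / 0 0 0 0 0
t=5: a0@(0,0) a1@(0,0) a2@(0,0) a3@(0,0) a4@(1,2) a5@(1,2) a6@(0,0) | pheromone: 19 0 0 0 0 / 0 0 8 0 0 / 0 0 0 0 0 / 0 0 0 0 0

F....
..F..
.....
.....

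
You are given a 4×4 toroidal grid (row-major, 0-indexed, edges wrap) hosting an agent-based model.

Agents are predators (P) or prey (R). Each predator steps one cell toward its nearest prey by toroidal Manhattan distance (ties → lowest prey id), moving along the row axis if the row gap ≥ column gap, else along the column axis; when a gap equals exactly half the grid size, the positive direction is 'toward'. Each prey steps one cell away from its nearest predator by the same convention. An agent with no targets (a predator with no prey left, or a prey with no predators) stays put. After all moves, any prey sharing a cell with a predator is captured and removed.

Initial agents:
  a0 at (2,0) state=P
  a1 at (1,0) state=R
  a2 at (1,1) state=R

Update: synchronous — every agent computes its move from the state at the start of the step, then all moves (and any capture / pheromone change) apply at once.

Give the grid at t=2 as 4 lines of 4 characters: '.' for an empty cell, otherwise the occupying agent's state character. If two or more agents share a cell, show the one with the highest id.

t=1: a0@(1,0):P a1@(0,0):R a2@(0,1):R
t=2: a0@(0,0):P a1@(3,0):R a2@(3,1):R

P...
....
....
RR..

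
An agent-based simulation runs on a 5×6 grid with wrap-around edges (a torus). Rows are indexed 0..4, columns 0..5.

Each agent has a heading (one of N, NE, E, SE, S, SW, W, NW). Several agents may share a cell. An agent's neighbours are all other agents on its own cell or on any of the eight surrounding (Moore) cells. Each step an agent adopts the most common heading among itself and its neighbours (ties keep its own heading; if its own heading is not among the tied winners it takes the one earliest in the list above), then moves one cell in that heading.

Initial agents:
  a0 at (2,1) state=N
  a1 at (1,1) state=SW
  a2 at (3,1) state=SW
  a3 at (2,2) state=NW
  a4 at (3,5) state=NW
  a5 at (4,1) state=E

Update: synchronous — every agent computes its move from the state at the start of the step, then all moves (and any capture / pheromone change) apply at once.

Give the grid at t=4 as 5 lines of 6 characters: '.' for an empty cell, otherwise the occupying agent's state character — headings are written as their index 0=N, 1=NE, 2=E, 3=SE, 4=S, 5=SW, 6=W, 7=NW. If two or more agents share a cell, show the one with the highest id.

...5..
...55.
...5..
......
.7....

t=1: a0@(3,0):SW a1@(2,0):SW a2@(4,0):SW a3@(3,1):SW a4@(2,4):NW a5@(4,2):E
t=2: a0@(4,5):SW a1@(3,5):SW a2@(0,5):SW a3@(4,0):SW a4@(1,3):NW a5@(4,3):E
t=3: a0@(0,4):SW a1@(4,4):SW a2@(1,4):SW a3@(0,5):SW a4@(0,2):NW a5@(4,4):E
t=4: a0@(1,3):SW a1@(0,3):SW a2@(2,3):SW a3@(1,4):SW a4@(4,1):NW a5@(0,3):SW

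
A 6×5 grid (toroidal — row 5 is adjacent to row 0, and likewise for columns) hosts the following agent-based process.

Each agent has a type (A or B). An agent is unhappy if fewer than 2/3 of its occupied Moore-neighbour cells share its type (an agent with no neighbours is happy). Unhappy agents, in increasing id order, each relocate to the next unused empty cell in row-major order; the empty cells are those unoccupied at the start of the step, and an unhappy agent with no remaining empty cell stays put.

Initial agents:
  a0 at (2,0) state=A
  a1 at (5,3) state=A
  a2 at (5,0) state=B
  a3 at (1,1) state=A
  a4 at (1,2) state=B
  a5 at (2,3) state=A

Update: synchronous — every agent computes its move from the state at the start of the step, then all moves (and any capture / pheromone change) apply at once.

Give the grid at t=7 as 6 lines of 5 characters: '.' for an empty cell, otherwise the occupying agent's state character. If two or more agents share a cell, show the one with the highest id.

AAB..
.AAB.
.....
.....
.....
.....

t=1: a0@(2,0):A a1@(5,3):A a2@(5,0):B a3@(0,0):A a4@(0,1):B a5@(0,2):A
t=2: a0@(2,0):A a1@(5,3):A a2@(0,3):B a3@(0,4):A a4@(1,0):B a5@(1,1):A
t=3: a0@(0,0):A a1@(0,1):A a2@(0,2):B a3@(1,2):A a4@(1,3):B a5@(1,4):A
t=4: a0@(0,0):A a1@(0,1):A a2@(0,3):B a3@(0,4):A a4@(1,0):B a5@(1,1):A
t=5: a0@(0,0):A a1@(0,1):A a2@(0,2):B a3@(1,2):A a4@(1,3):B a5@(1,1):A
t=6: a0@(0,0):A a1@(0,1):A a2@(0,3):B a3@(0,4):A a4@(1,0):B a5@(1,1):A
t=7: a0@(0,0):A a1@(0,1):A a2@(0,2):B a3@(1,2):A a4@(1,3):B a5@(1,1):A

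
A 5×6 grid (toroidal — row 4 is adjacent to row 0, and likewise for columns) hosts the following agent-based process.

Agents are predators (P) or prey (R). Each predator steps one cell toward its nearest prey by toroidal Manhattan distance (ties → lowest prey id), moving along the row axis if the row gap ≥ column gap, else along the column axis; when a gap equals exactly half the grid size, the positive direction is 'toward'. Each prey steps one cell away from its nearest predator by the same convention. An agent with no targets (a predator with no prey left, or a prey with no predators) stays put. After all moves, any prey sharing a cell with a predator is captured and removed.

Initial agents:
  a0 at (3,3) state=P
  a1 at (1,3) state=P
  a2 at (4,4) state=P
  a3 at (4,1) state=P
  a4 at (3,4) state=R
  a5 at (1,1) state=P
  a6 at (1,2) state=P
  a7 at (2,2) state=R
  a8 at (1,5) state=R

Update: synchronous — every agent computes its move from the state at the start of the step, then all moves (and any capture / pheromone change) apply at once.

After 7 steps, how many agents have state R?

t=1: a0@(3,4):P a1@(2,3):P a2@(3,4):P a3@(3,1):P a4@(3,5):R a5@(2,1):P a6@(2,2):P a7@(3,2):R a8@(1,0):R
t=2: a0@(3,5):P a1@(3,3):P a2@(3,5):P a3@(3,2):P a4@(3,0):R a5@(3,1):P a6@(3,2):P a8@(0,0):R
t=3: a0@(3,0):P a1@(3,4):P a2@(3,0):P a3@(3,1):P a5@(3,0):P a6@(3,1):P a8@(1,0):R
t=4: a0@(2,0):P a1@(2,4):P a2@(2,0):P a3@(2,1):P a5@(2,0):P a6@(2,1):P a8@(0,0):R
t=5: a0@(1,0):P a1@(1,4):P a2@(1,0):P a3@(1,1):P a5@(1,0):P a6@(1,1):P a8@(4,0):R
t=6: a0@(0,0):P a1@(0,4):P a2@(0,0):P a3@(0,1):P a5@(0,0):P a6@(0,1):P a8@(3,0):R
t=7: a0@(4,0):P a1@(4,4):P a2@(4,0):P a3@(4,1):P a5@(4,0):P a6@(4,1):P a8@(2,0):R

1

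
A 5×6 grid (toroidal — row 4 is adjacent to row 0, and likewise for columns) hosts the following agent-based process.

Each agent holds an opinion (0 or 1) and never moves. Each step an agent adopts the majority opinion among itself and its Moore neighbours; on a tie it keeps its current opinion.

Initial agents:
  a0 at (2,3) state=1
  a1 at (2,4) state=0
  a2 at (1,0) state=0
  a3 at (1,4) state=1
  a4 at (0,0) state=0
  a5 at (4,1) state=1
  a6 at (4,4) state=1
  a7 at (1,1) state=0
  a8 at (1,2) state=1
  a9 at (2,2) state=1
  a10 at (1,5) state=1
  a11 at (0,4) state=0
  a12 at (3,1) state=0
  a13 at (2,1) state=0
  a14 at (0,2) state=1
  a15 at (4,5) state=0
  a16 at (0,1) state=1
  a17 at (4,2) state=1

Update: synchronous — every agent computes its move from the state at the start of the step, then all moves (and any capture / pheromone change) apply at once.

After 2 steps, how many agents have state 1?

10

t=1: a0@(2,3):1 a1@(2,4):1 a2@(1,0):0 a3@(1,4):1 a4@(0,0):0 a5@(4,1):1 a6@(4,4):0 a7@(1,1):0 a8@(1,2):1 a9@(2,2):1 a10@(1,5):0 a11@(0,4):1 a12@(3,1):1 a13@(2,1):0 a14@(0,2):1 a15@(4,5):0 a16@(0,1):1 a17@(4,2):1
t=2: a0@(2,3):1 a1@(2,4):1 a2@(1,0):0 a3@(1,4):1 a4@(0,0):0 a5@(4,1):1 a6@(4,4):0 a7@(1,1):0 a8@(1,2):1 a9@(2,2):1 a10@(1,5):0 a11@(0,4):0 a12@(3,1):1 a13@(2,1):0 a14@(0,2):1 a15@(4,5):0 a16@(0,1):1 a17@(4,2):1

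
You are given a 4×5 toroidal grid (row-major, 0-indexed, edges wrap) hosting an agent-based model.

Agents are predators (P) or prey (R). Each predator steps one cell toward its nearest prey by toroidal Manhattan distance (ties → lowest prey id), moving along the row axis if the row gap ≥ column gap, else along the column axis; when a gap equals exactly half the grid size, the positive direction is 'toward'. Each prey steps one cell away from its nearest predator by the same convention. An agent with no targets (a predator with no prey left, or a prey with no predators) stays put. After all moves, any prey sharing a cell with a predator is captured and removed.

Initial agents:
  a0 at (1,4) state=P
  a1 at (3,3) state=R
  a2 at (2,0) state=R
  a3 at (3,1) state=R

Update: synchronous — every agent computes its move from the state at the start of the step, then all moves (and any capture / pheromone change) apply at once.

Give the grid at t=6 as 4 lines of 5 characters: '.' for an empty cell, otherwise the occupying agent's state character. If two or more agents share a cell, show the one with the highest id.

t=1: a0@(2,4):P a1@(2,3):R a2@(3,0):R a3@(2,1):R
t=2: a0@(2,3):P a1@(2,2):R a2@(0,0):R a3@(2,2):R
t=3: a0@(2,2):P a1@(2,1):R a2@(3,0):R a3@(2,1):R
t=4: a0@(2,1):P a1@(2,0):R a2@(3,4):R a3@(2,0):R
t=5: a0@(2,0):P a1@(2,4):R a2@(3,3):R a3@(2,4):R
t=6: a0@(2,4):P a1@(2,3):R a2@(3,2):R a3@(2,3):R

.....
.....
...RP
..R..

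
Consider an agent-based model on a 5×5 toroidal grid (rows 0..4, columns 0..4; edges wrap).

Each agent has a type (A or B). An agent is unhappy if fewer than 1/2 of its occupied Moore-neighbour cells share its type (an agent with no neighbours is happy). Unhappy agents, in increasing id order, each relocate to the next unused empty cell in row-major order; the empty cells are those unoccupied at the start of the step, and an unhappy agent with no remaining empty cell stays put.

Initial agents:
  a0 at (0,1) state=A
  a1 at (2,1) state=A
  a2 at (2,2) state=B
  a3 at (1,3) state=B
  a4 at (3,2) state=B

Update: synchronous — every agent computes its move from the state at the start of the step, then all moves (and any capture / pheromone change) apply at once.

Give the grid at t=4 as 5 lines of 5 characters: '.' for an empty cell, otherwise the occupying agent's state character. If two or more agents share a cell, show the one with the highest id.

AA...
...B.
..B..
..B..
.....

t=1: a0@(0,1):A a1@(0,0):A a2@(2,2):B a3@(1,3):B a4@(3,2):B
t=2: (unchanged — steady state)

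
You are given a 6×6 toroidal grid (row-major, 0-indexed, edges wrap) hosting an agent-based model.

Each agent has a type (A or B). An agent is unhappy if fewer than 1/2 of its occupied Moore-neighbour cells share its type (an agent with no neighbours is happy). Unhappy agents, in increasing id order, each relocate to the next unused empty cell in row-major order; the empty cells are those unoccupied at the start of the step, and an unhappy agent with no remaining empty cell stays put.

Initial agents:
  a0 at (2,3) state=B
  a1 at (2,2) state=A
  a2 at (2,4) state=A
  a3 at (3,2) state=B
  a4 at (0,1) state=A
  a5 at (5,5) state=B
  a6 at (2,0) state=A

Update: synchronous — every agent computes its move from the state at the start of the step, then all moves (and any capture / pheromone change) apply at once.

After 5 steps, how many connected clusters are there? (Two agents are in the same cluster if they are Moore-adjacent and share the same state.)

4

t=1: a0@(0,0):B a1@(0,2):A a2@(0,3):A a3@(3,2):B a4@(0,1):A a5@(5,5):B a6@(2,0):A
t=2: (unchanged — steady state)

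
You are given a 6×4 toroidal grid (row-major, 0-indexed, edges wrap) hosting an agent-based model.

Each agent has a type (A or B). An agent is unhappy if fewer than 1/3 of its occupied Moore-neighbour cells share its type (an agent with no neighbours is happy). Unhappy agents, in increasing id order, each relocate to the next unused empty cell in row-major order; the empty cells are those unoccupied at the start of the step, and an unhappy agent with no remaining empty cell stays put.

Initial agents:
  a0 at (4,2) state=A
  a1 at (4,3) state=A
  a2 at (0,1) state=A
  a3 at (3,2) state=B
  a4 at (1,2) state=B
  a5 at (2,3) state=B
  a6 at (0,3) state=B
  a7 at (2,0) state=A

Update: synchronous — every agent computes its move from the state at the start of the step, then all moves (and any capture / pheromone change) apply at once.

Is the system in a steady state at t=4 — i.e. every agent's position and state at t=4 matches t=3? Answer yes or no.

yes

t=1: a0@(4,2):A a1@(4,3):A a2@(0,0):A a3@(3,2):B a4@(1,2):B a5@(2,3):B a6@(0,3):B a7@(0,2):A
t=2: a0@(4,2):A a1@(4,3):A a2@(0,1):A a3@(3,2):B a4@(1,2):B a5@(2,3):B a6@(0,3):B a7@(1,0):A
t=3: (unchanged — steady state)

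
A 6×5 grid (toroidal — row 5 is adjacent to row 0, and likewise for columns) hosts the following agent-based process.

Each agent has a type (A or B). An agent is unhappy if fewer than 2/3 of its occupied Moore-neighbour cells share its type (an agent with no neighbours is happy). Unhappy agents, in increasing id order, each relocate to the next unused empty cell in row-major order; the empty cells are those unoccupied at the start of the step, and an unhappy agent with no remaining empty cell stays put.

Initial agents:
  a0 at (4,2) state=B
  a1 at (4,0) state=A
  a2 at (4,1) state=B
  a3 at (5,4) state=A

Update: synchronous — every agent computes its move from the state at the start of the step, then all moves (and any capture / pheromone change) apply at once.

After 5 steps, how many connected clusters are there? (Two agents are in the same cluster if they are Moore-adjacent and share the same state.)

3

t=1: a0@(4,2):B a1@(0,0):A a2@(0,1):B a3@(5,4):A
t=2: a0@(4,2):B a1@(0,2):A a2@(0,3):B a3@(5,4):A
t=3: a0@(4,2):B a1@(0,0):A a2@(0,1):B a3@(0,4):A
t=4: a0@(4,2):B a1@(0,2):A a2@(0,3):B a3@(0,4):A
t=5: a0@(4,2):B a1@(0,0):A a2@(0,1):B a3@(1,0):A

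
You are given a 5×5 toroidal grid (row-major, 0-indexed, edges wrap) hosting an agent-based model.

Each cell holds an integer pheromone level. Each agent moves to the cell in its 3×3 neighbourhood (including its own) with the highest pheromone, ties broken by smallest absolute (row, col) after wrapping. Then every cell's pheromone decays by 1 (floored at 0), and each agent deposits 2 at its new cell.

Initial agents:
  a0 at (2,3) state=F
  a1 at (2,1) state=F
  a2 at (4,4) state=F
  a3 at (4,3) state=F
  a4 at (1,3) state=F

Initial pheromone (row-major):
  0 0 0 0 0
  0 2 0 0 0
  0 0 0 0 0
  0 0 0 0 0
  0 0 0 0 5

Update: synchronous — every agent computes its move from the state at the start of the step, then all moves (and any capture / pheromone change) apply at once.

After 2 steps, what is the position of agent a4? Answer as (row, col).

(1, 1)

t=1: a0@(1,2) a1@(1,1) a2@(4,4) a3@(4,4) a4@(0,2) | pheromone: 0 0 2 0 0 / 0 3 2 0 0 / 0 0 0 0 0 / 0 0 0 0 0 / 0 0 0 0 8
t=2: a0@(1,1) a1@(1,1) a2@(4,4) a3@(4,4) a4@(1,1) | pheromone: 0 0 1 0 0 / 0 8 1 0 0 / 0 0 0 0 0 / 0 0 0 0 0 / 0 0 0 0 11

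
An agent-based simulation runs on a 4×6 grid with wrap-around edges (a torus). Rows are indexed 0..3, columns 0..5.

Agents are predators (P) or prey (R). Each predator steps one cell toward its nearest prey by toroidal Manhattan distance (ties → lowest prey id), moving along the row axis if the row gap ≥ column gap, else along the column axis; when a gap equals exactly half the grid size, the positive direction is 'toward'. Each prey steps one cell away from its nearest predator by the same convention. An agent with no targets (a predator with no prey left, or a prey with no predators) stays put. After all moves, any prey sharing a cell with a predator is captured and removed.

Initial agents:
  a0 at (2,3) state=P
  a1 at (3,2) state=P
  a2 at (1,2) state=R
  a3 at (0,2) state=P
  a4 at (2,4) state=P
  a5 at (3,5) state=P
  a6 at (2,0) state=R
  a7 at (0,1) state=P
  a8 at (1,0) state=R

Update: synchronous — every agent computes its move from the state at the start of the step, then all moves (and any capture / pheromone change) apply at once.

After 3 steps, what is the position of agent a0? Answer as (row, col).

(3, 3)

t=1: a0@(1,3):P a1@(0,2):P a2@(2,2):R a3@(1,2):P a4@(2,5):P a5@(2,5):P a6@(2,1):R a7@(1,1):P a8@(2,0):R
t=2: a0@(2,3):P a1@(1,2):P a2@(3,2):R a3@(2,2):P a4@(2,0):P a5@(2,0):P a6@(3,1):R a7@(2,1):P
t=3: a0@(3,3):P a1@(2,2):P a2@(0,2):R a3@(3,2):P a4@(3,0):P a5@(3,0):P a6@(0,1):R a7@(3,1):P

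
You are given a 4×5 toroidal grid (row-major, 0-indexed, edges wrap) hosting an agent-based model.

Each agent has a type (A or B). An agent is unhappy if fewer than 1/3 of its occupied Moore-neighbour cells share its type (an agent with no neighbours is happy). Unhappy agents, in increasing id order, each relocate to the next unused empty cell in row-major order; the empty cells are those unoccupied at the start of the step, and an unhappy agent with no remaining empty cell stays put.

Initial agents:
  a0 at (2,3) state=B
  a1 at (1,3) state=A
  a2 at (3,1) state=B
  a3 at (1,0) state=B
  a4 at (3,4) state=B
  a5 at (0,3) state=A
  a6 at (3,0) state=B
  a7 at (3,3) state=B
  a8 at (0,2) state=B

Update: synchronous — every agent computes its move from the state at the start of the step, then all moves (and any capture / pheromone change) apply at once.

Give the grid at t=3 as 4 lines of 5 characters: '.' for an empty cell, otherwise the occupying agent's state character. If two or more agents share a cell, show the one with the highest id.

t=1: a0@(2,3):B a1@(1,3):A a2@(3,1):B a3@(1,0):B a4@(3,4):B a5@(0,0):A a6@(3,0):B a7@(3,3):B a8@(0,2):B
t=2: a0@(2,3):B a1@(0,1):A a2@(3,1):B a3@(0,3):B a4@(3,4):B a5@(0,4):A a6@(3,0):B a7@(3,3):B a8@(0,2):B
t=3: a0@(2,3):B a1@(0,0):A a2@(3,1):B a3@(0,3):B a4@(3,4):B a5@(1,0):A a6@(3,0):B a7@(3,3):B a8@(0,2):B

A.BB.
A....
...B.
BB.BB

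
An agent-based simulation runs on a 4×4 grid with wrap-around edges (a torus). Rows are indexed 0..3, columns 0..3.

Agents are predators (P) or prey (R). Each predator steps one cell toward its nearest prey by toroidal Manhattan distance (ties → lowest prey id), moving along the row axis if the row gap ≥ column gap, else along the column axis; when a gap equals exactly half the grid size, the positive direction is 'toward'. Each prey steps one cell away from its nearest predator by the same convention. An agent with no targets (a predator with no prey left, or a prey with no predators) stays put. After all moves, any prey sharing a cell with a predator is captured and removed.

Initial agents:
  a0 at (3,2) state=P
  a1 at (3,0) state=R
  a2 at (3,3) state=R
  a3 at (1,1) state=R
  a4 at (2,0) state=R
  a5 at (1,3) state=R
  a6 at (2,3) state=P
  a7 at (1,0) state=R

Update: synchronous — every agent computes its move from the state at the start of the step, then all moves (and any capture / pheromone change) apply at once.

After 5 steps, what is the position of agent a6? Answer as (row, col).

(3, 3)

t=1: a0@(3,3):P a2@(3,0):R a3@(0,1):R a4@(2,1):R a5@(0,3):R a6@(3,3):P a7@(0,0):R
t=2: a0@(3,0):P a2@(3,1):R a3@(0,0):R a4@(2,0):R a5@(1,3):R a6@(3,0):P a7@(1,0):R
t=3: a0@(3,1):P a2@(3,2):R a3@(1,0):R a4@(1,0):R a5@(0,3):R a6@(3,1):P a7@(0,0):R
t=4: a0@(3,2):P a2@(3,3):R a3@(0,0):R a4@(0,0):R a5@(0,2):R a6@(3,2):P a7@(1,0):R
t=5: a0@(3,3):P a2@(3,0):R a3@(0,3):R a4@(0,3):R a5@(1,2):R a6@(3,3):P a7@(0,0):R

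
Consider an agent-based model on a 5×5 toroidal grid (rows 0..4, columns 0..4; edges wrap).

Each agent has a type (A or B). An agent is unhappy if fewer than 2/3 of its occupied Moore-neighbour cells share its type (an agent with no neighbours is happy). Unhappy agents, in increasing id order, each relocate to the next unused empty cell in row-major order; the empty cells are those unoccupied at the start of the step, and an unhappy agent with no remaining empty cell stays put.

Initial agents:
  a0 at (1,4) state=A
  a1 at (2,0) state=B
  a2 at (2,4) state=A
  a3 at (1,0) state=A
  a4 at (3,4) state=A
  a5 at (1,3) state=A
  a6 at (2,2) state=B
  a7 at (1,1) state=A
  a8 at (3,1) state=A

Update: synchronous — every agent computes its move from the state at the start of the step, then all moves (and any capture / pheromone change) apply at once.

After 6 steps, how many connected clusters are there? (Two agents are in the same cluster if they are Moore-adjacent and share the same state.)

2

t=1: a0@(1,4):A a1@(0,0):B a2@(2,4):A a3@(1,0):A a4@(0,1):A a5@(1,3):A a6@(0,2):B a7@(0,3):A a8@(0,4):A
t=2: a0@(1,4):A a1@(1,1):B a2@(2,4):A a3@(1,0):A a4@(1,2):A a5@(1,3):A a6@(2,0):B a7@(0,3):A a8@(0,4):A
t=3: a0@(1,4):A a1@(0,0):B a2@(2,4):A a3@(0,1):A a4@(1,2):A a5@(1,3):A a6@(0,2):B a7@(0,3):A a8@(0,4):A
t=4: a0@(1,4):A a1@(1,0):B a2@(2,4):A a3@(1,1):A a4@(1,2):A a5@(1,3):A a6@(2,0):B a7@(0,3):A a8@(0,4):A
t=5: a0@(1,4):A a1@(0,0):B a2@(0,1):A a3@(0,2):A a4@(1,2):A a5@(1,3):A a6@(2,1):B a7@(0,3):A a8@(0,4):A
t=6: a0@(1,4):A a1@(1,0):B a2@(0,1):A a3@(0,2):A a4@(1,2):A a5@(1,3):A a6@(1,1):B a7@(0,3):A a8@(0,4):A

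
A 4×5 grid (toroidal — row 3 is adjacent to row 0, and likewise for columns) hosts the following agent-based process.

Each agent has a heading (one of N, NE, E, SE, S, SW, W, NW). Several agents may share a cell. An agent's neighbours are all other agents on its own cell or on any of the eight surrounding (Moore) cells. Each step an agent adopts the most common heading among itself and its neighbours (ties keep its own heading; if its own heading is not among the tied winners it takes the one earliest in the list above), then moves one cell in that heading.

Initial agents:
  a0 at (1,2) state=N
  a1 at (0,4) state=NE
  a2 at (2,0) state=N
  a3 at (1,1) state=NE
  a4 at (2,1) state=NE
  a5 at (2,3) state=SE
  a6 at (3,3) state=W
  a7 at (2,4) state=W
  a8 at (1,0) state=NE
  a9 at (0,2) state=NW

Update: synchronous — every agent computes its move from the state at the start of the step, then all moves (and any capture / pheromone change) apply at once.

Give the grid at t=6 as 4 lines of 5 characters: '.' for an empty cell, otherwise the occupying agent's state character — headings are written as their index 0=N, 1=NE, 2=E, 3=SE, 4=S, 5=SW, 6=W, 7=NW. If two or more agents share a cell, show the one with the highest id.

t=1: a0@(0,3):NE a1@(3,0):NE a2@(1,1):NE a3@(0,2):NE a4@(1,2):NE a5@(2,2):W a6@(3,2):W a7@(2,3):W a8@(0,1):NE a9@(3,1):NW
t=2: a0@(3,4):NE a1@(2,1):NE a2@(0,2):NE a3@(3,3):NE a4@(0,3):NE a5@(2,1):W a6@(3,1):W a7@(2,2):W a8@(3,2):NE a9@(2,2):NE
t=3: a0@(2,0):NE a1@(1,2):NE a2@(3,3):NE a3@(2,4):NE a4@(3,4):NE a5@(2,0):W a6@(2,2):NE a7@(1,3):NE a8@(2,3):NE a9@(1,3):NE
t=4: a0@(1,1):NE a1@(0,3):NE a2@(2,4):NE a3@(1,0):NE a4@(2,0):NE a5@(1,1):NE a6@(1,3):NE a7@(0,4):NE a8@(1,4):NE a9@(0,4):NE
t=5: a0@(0,2):NE a1@(3,4):NE a2@(1,0):NE a3@(0,1):NE a4@(1,1):NE a5@(0,2):NE a6@(0,4):NE a7@(3,0):NE a8@(0,0):NE a9@(3,0):NE
t=6: a0@(3,3):NE a1@(2,0):NE a2@(0,1):NE a3@(3,2):NE a4@(0,2):NE a5@(3,3):NE a6@(3,0):NE a7@(2,1):NE a8@(3,1):NE a9@(2,1):NE

.11..
.....
11...
1111.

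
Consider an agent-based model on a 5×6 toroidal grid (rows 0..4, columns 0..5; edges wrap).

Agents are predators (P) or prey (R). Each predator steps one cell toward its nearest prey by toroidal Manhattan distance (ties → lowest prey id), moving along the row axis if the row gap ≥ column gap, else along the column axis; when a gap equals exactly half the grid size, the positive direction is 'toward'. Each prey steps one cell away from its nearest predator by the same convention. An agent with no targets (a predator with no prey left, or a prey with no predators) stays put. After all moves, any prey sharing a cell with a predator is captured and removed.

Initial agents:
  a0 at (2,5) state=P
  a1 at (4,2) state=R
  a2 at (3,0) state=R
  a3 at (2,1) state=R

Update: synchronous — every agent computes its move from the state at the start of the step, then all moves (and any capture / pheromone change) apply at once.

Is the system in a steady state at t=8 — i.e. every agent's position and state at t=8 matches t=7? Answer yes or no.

no

t=1: a0@(3,5):P a1@(4,1):R a2@(4,0):R a3@(2,2):R
t=2: a0@(4,5):P a1@(4,2):R a2@(0,0):R a3@(2,1):R
t=3: a0@(0,5):P a1@(4,1):R a2@(1,0):R a3@(1,1):R
t=4: a0@(1,5):P a1@(4,2):R a2@(2,0):R a3@(1,2):R
t=5: a0@(2,5):P a1@(4,1):R a2@(3,0):R a3@(1,1):R
t=6: a0@(3,5):P a1@(0,1):R a2@(4,0):R a3@(1,2):R
t=7: a0@(4,5):P a1@(1,1):R a2@(0,0):R a3@(1,1):R
t=8: a0@(0,5):P a1@(2,1):R a2@(1,0):R a3@(2,1):R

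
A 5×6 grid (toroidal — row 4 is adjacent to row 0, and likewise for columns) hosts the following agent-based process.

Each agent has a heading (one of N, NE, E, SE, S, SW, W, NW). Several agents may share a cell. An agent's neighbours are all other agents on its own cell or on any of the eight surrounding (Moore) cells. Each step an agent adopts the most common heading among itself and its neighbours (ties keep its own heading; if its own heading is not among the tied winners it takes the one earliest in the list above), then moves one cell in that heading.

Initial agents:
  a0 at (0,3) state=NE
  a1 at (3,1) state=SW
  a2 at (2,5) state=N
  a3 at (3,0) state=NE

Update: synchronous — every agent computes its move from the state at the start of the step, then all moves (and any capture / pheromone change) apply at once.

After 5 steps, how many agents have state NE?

t=1: a0@(4,4):NE a1@(4,0):SW a2@(1,5):N a3@(2,1):NE
t=2: a0@(3,5):NE a1@(0,5):SW a2@(0,5):N a3@(1,2):NE
t=3: a0@(2,0):NE a1@(1,4):SW a2@(4,5):N a3@(0,3):NE
t=4: a0@(1,1):NE a1@(2,3):SW a2@(3,5):N a3@(4,4):NE
t=5: a0@(0,2):NE a1@(3,2):SW a2@(2,5):N a3@(3,5):NE

2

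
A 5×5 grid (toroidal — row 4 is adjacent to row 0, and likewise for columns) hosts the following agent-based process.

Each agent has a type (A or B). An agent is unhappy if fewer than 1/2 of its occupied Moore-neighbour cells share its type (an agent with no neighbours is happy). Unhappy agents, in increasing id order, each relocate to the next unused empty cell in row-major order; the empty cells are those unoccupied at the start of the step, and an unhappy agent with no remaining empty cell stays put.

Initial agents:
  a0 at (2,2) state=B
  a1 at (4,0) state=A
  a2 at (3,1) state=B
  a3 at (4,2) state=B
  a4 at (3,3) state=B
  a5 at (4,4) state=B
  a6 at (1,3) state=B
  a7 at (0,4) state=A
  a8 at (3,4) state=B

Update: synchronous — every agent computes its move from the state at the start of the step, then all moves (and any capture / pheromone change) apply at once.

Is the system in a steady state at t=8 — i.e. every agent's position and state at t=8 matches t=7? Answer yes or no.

t=1: a0@(2,2):B a1@(0,0):A a2@(3,1):B a3@(4,2):B a4@(3,3):B a5@(4,4):B a6@(1,3):B a7@(0,1):A a8@(3,4):B
t=2: (unchanged — steady state)

yes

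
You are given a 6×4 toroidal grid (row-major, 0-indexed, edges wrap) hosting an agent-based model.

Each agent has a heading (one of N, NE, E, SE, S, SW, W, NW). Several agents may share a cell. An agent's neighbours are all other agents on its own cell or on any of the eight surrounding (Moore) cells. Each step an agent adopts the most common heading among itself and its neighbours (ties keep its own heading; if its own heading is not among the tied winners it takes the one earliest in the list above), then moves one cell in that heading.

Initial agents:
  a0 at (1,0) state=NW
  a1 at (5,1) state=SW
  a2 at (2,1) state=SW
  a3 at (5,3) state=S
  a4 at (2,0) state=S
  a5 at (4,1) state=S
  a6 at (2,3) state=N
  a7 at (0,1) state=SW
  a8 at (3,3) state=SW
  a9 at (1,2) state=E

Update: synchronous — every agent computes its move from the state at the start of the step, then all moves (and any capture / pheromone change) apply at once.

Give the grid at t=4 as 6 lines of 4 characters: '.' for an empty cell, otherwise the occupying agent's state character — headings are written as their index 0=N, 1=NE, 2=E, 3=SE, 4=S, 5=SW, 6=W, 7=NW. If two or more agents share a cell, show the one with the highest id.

55..
...5
..5.
55..
55..
5.5.

t=1: a0@(2,3):SW a1@(0,0):SW a2@(3,0):SW a3@(0,3):S a4@(3,3):SW a5@(5,1):S a6@(1,3):N a7@(1,0):SW a8@(4,2):SW a9@(2,1):SW
t=2: a0@(3,2):SW a1@(1,3):SW a2@(4,3):SW a3@(1,2):SW a4@(4,2):SW a5@(0,0):SW a6@(2,2):SW a7@(2,3):SW a8@(5,1):SW a9@(3,0):SW
t=3: a0@(4,1):SW a1@(2,2):SW a2@(5,2):SW a3@(2,1):SW a4@(5,1):SW a5@(1,3):SW a6@(3,1):SW a7@(3,2):SW a8@(0,0):SW a9@(4,3):SW
t=4: a0@(5,0):SW a1@(3,1):SW a2@(0,1):SW a3@(3,0):SW a4@(0,0):SW a5@(2,2):SW a6@(4,0):SW a7@(4,1):SW a8@(1,3):SW a9@(5,2):SW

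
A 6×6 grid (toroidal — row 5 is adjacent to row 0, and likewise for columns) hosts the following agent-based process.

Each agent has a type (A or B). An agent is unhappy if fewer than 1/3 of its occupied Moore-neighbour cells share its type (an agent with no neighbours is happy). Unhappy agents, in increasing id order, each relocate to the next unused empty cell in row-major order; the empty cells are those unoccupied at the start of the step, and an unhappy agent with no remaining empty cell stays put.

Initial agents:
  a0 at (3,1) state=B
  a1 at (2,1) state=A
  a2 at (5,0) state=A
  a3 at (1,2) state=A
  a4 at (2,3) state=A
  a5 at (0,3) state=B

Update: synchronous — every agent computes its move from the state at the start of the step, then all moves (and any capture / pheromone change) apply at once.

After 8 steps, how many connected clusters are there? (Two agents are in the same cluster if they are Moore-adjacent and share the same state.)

t=1: a0@(0,0):B a1@(2,1):A a2@(5,0):A a3@(1,2):A a4@(2,3):A a5@(0,1):B
t=2: a0@(0,0):B a1@(2,1):A a2@(0,2):A a3@(1,2):A a4@(2,3):A a5@(0,1):B
t=3: (unchanged — steady state)

2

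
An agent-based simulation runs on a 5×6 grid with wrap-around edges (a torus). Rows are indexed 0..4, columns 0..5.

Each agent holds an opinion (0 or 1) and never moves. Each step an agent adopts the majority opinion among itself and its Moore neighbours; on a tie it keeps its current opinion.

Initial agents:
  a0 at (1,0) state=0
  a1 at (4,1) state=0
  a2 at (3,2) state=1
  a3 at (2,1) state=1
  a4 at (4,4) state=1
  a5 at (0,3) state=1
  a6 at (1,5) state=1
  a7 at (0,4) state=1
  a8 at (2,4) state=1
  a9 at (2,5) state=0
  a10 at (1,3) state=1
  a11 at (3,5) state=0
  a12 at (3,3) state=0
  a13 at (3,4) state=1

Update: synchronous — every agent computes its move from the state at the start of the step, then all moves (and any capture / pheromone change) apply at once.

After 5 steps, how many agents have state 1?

13

t=1: a0@(1,0):0 a1@(4,1):0 a2@(3,2):1 a3@(2,1):1 a4@(4,4):1 a5@(0,3):1 a6@(1,5):1 a7@(0,4):1 a8@(2,4):1 a9@(2,5):0 a10@(1,3):1 a11@(3,5):1 a12@(3,3):1 a13@(3,4):1
t=2: a0@(1,0):0 a1@(4,1):0 a2@(3,2):1 a3@(2,1):1 a4@(4,4):1 a5@(0,3):1 a6@(1,5):1 a7@(0,4):1 a8@(2,4):1 a9@(2,5):1 a10@(1,3):1 a11@(3,5):1 a12@(3,3):1 a13@(3,4):1
t=3: a0@(1,0):1 a1@(4,1):0 a2@(3,2):1 a3@(2,1):1 a4@(4,4):1 a5@(0,3):1 a6@(1,5):1 a7@(0,4):1 a8@(2,4):1 a9@(2,5):1 a10@(1,3):1 a11@(3,5):1 a12@(3,3):1 a13@(3,4):1
t=4: (unchanged — steady state)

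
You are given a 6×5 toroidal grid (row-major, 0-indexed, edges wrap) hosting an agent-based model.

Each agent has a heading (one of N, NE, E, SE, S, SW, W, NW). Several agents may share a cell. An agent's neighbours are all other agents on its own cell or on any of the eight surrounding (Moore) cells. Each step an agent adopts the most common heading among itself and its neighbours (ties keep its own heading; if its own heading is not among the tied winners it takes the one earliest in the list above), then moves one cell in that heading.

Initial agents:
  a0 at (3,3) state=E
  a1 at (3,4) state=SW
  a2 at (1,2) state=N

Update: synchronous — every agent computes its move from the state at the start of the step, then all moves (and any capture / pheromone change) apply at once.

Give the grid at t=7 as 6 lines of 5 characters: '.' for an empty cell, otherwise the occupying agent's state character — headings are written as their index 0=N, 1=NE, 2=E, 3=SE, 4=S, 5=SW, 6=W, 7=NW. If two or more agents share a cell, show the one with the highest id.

t=1: a0@(3,4):E a1@(4,3):SW a2@(0,2):N
t=2: a0@(3,0):E a1@(5,2):SW a2@(5,2):N
t=3: a0@(3,1):E a1@(0,1):SW a2@(4,2):N
t=4: a0@(3,2):E a1@(1,0):SW a2@(3,2):N
t=5: a0@(3,3):E a1@(2,4):SW a2@(2,2):N
t=6: a0@(3,4):E a1@(3,3):SW a2@(1,2):N
t=7: a0@(3,0):E a1@(4,2):SW a2@(0,2):N

..0..
.....
.....
2....
..5..
.....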